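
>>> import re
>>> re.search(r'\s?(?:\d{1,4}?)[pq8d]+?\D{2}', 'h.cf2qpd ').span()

The pattern matches optionally whitespace; then 1 to 4 of a digit (lazy) (non-capturing group); then one or more of one of [pq8d] (lazy), then exactly 2 of a non-digit.
`re.search` scans for the first position where the pattern succeeds.
The match spans [4:8] → '2qpd'.

(4, 8)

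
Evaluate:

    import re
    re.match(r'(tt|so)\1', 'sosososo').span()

(0, 4)

`re.match` won't scan ahead — the pattern has to work from the very first character.
The match spans [0:4] → 'soso'.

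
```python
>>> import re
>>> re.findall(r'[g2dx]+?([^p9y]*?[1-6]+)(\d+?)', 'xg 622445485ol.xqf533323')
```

[('g 6224454', '8'), ('qf53332', '3')]

The pattern matches one or more of one of [g2dx] (lazy); then zero or more of any character except [p9y] (lazy), then one or more of a character in [1-6] (captured); then one or more of a digit (lazy) (captured).
`findall` packs the 2 group values into a tuple for every match.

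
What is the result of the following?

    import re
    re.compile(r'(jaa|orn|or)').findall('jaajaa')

One capturing group, so `findall` returns just the captured substring from each match — 2 in all.

['jaa', 'jaa']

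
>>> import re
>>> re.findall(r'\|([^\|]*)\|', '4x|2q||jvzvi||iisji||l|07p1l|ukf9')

Walking the string: at [2:6] match '|2q|', group 1 = '2q'; at [6:13] match '|jvzvi|', group 1 = 'jvzvi'; at [13:20] match '|iisji|', group 1 = 'iisji'; at [20:23] match '|l|', group 1 = 'l'.
`findall` collects group 1 from each match (4 total).

['2q', 'jvzvi', 'iisji', 'l']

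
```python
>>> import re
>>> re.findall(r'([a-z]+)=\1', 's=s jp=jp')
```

['s', 'jp']

The backreference `\1` re-matches whatever the first group consumed, character for character.
One capturing group, so `findall` returns just the captured substring from each match — 2 in all.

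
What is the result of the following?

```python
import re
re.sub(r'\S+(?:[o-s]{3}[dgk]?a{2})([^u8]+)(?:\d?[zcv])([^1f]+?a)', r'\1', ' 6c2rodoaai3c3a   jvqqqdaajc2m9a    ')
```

Pattern: one or more of a non-whitespace character; then exactly 3 of a character in [o-s], then optionally one of [dgk], then exactly 2 of a literal 'a' (non-capturing group); then one or more of any character except [u8] (captured); then optionally a digit, then one of [zcv] (non-capturing group); then one or more of any character except [1f] (lazy), then the literal 'a' (captured).
Matches: at [18:32] → 'jvqqqdaajc2m9a'.
Each match is replaced using the text its own group 1 captured.

' 6c2rodoaai3c3a   j    '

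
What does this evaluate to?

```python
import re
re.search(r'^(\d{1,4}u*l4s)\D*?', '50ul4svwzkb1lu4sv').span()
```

This matches anchored at the start of the string; then 1 to 4 of a digit, then zero or more of the literal 'u', then the literal 'l4s' (captured); then zero or more of a non-digit (lazy).
Lazy quantifiers expand one character at a time until the remainder of the pattern can match.
`re.search` scans for the first position where the pattern succeeds.
The match spans [0:6] → '50ul4s'.
Captured: group 1 = '50ul4s'.

(0, 6)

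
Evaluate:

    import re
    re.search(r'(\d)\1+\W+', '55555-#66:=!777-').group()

'55555-#'

The backreference `\1` re-matches whatever the first group consumed, character for character.
The match spans [0:7] → '55555-#'.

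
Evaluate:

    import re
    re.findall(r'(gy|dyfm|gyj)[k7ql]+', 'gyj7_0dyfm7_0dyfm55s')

['gyj', 'dyfm']

One capturing group, so `findall` returns just the captured substring from each match — 2 in all.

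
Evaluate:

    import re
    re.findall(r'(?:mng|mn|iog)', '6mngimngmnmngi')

['mng', 'mng', 'mn', 'mng']

Branches in `(...|...)` are attempted left-to-right; the first branch that allows the whole pattern to succeed is taken.
`findall` yields the raw match text (4 of them) because the pattern has no groups.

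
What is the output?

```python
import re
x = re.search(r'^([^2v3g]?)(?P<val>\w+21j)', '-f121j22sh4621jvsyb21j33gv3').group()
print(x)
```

The pattern matches anchored at the start of the string; then optionally any character except [2v3g] (captured); then one or more of a word character, then the literal '21j' (captured as 'val').
`re.search` tries every starting position until one works.
The match spans [0:22] → '-f121j22sh4621jvsyb21j'.
Captured: group 1 = '-', group 2 = 'f121j22sh4621jvsyb21j'.

-f121j22sh4621jvsyb21j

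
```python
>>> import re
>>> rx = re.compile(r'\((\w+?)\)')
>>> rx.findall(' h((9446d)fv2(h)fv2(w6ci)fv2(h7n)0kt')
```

One capturing group, so `findall` returns just the captured substring from each match — 4 in all.

['9446d', 'h', 'w6ci', 'h7n']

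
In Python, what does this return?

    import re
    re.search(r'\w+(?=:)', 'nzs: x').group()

'nzs'

Lookahead/lookbehind check context without consuming it, so the matched span excludes the asserted characters.
The match spans [0:3] → 'nzs'.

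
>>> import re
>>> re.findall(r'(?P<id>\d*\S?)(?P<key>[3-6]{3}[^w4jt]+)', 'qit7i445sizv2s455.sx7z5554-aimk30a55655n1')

Pattern: zero or more of a digit, then optionally a non-whitespace character (captured as 'id'); then exactly 3 of a character in [3-6], then one or more of any character except [w4jt] (captured as 'key').
Matches: at [3:14] match '7i445sizv2s', groups = ('7i', '445sizv2s'); at [14:25] match '455.sx7z555', groups = ('', '455.sx7z555'); at [31:41] match '30a55655n1', groups = ('30a', '55655n1').
2 groups means each result is a tuple of 2 captured strings — 3 here.

[('7i', '445sizv2s'), ('', '455.sx7z555'), ('30a', '55655n1')]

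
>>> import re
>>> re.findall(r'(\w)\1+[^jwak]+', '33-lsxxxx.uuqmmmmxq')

['3']

`\1` is not a pattern — it's the concrete string captured by group 1, re-applied verbatim.
Matches: at [0:19] match '33-lsxxxx.uuqmmmmxq', group 1 = '3'.
`findall` collects group 1 from the one match (1 total).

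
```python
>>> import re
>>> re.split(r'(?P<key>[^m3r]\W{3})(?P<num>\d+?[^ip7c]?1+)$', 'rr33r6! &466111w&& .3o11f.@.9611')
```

With a capturing group present, the delimiter's captured portion is kept in the result list.

['rr33r6! &466111w&& .3o11', 'f.@.', '9611', '']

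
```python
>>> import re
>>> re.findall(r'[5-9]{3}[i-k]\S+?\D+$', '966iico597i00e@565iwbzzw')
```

['966iico597i00e@565iwbzzw']

With no groups in the pattern, `findall` gives back each whole match — 1 here.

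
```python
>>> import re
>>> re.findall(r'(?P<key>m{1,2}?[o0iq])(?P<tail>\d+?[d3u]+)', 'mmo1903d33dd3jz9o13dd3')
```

[('mmo', '1903d33dd3')]

This matches 1 to 2 of the literal 'm' (lazy), then one of [o0iq] (captured as 'key'); then one or more of a digit (lazy), then one or more of one of [d3u] (captured as 'tail').
Scanning left to right: at [0:13] match 'mmo1903d33dd3', groups = ('mmo', '1903d33dd3').
2 groups means the one result is a tuple of 2 captured strings — 1 here.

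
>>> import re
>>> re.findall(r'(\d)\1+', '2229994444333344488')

['2', '9', '4', '3', '4', '8']

`\1` is not a pattern — it's the concrete string captured by group 1, re-applied verbatim.
Matches: at [0:3] match '222', group 1 = '2'; at [3:6] match '999', group 1 = '9'; at [6:10] match '4444', group 1 = '4'; at [10:14] match '3333', group 1 = '3'; at [14:17] match '444', group 1 = '4'; ….
`findall` collects group 1 from each match (6 total).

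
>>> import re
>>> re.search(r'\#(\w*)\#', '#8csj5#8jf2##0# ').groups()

The match spans [0:7] → '#8csj5#'.
Captured: group 1 = '8csj5'.

('8csj5',)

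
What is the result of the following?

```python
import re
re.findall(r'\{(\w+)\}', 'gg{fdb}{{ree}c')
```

['fdb', 'ree']

With a single group, `findall` returns only what that group captured — 2 items.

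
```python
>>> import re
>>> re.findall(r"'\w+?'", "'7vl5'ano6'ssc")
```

["'7vl5'"]

With no groups in the pattern, `findall` gives back each whole match — 1 here.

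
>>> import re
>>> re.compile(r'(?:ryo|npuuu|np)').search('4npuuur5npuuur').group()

`|` is ordered: at each position the engine commits to the first alternative that works.
Unlike `match`, `search` isn't anchored — it looks for the pattern anywhere in the string.
The match spans [1:6] → 'npuuu'.

'npuuu'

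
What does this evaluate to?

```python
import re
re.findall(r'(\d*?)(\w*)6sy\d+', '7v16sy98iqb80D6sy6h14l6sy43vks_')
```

[('', '7v16sy98iqb80D6sy6h14l')]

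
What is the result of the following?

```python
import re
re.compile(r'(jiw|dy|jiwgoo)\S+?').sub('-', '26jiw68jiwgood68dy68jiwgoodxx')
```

'26-8-ood68-8-oodxx'

Alternation tries branches left to right and keeps the first one that lets the overall match succeed at that position.
Matches: at [2:6] → 'jiw6'; at [7:11] → 'jiwg'; at [16:19] → 'dy6'; at [20:24] → 'jiwg'.
Every occurrence is swapped for '-'.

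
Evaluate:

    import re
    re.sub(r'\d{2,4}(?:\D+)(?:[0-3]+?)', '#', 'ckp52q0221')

'ckp#221'

A non-greedy quantifier consumes as few characters as it can — just enough that the remainder of the pattern still matches from where it stops; whatever follows it matches normally.
Every occurrence is swapped for '#'.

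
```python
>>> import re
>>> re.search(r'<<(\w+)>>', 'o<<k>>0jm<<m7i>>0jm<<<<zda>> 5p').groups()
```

('k',)

`re.search` scans for the first position where the pattern succeeds.
The match spans [1:6] → '<<k>>'.
Captured: group 1 = 'k'.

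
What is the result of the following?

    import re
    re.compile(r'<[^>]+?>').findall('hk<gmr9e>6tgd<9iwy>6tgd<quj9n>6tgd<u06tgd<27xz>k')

['<gmr9e>', '<9iwy>', '<quj9n>', '<u06tgd<27xz>']

Scanning left to right: at [2:9] → '<gmr9e>'; at [13:19] → '<9iwy>'; at [23:30] → '<quj9n>'; at [34:47] → '<u06tgd<27xz>'.
With no groups in the pattern, `findall` gives back each whole match — 4 here.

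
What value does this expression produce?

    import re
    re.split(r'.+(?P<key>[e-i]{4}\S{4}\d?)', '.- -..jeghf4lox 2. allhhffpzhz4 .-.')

['', 'hhffpzhz4', ' .-.']

The group in the pattern means `split` returns the separators' captures alongside the pieces.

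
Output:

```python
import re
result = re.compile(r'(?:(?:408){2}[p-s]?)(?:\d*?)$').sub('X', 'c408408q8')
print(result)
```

cX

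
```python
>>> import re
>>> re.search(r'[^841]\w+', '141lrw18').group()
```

This matches any character except [841]; then one or more of a word character.
Unlike `match`, `search` isn't anchored — it looks for the pattern anywhere in the string.
The match spans [3:8] → 'lrw18'.

'lrw18'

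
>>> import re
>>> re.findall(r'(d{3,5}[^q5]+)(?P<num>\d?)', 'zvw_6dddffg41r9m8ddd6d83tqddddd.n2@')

[('dddffg41r9m8ddd6d83t', ''), ('ddddd.n2@', '')]

This matches 3 to 5 of a literal 'd', then one or more of any character except [q5] (captured); then optionally a digit (captured as 'num').
2 groups means each result is a tuple of 2 captured strings — 2 here.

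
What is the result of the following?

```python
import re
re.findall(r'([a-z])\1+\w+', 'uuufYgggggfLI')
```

A backreference is literal: `\1` must see the identical characters the first group matched.
Because there's exactly one group, `findall` drops the full match and keeps group 1 from the one hit.

['u']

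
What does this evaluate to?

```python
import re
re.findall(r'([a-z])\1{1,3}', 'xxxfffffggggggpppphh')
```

`\1` is not a pattern — it's the concrete string captured by group 1, re-applied verbatim.
Matches: at [0:3] match 'xxx', group 1 = 'x'; at [3:7] match 'ffff', group 1 = 'f'; at [8:12] match 'gggg', group 1 = 'g'; at [12:14] match 'gg', group 1 = 'g'; at [14:18] match 'pppp', group 1 = 'p'; ….
`findall` collects group 1 from each match (6 total).

['x', 'f', 'g', 'g', 'p', 'h']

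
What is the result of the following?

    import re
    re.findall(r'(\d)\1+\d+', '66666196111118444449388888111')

['6']

`\1` is not a pattern — it's the concrete string captured by group 1, re-applied verbatim.
Scanning left to right: at [0:29] match '66666196111118444449388888111', group 1 = '6'.
One capturing group, so `findall` returns just the captured substring from the one match — 1 in all.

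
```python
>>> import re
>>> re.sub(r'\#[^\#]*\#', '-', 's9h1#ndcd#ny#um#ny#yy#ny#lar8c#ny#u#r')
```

Matches: at [4:10] → '#ndcd#'; at [12:16] → '#um#'; at [18:22] → '#yy#'; at [24:31] → '#lar8c#'; at [33:36] → '#u#'.
Each match is replaced by '-'.

's9h1-ny-ny-ny-ny-r'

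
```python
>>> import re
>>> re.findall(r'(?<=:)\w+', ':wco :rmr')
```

The `(?=…)`/`(?<=…)` assertion just peeks at neighbouring text; it doesn't advance the match position.
With no groups in the pattern, `findall` gives back each whole match — 2 here.

['wco', 'rmr']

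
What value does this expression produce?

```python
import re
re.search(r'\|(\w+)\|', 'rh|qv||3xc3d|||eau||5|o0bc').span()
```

(2, 6)

The match spans [2:6] → '|qv|'.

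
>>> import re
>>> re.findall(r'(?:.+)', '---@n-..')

With no groups in the pattern, `findall` gives back each whole match — 1 here.

['---@n-..']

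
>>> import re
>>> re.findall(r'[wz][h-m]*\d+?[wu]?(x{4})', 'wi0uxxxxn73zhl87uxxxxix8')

['xxxx', 'xxxx']

This matches one of [wz], then zero or more of a character in [h-m]; then one or more of a digit (lazy), then optionally one of [wu]; then exactly 4 of a literal 'x' (captured).
Scanning left to right: at [0:8] match 'wi0uxxxx', group 1 = 'xxxx'; at [11:21] match 'zhl87uxxxx', group 1 = 'xxxx'.
One capturing group, so `findall` returns just the captured substring from each match — 2 in all.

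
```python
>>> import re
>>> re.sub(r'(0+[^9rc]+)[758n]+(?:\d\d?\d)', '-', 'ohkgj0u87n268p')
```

`sub` substitutes '-' at each match site.

'ohkgj-p'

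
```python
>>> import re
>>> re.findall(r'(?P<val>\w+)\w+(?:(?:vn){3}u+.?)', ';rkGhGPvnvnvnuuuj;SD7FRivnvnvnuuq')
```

['rkGhG', 'SD7FR']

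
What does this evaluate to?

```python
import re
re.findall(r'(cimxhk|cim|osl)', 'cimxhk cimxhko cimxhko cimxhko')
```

Alternation isn't longest-match — the leftmost alternative that fits at this position is chosen.
Matches: at [0:6] match 'cimxhk', group 1 = 'cimxhk'; at [7:13] match 'cimxhk', group 1 = 'cimxhk'; at [15:21] match 'cimxhk', group 1 = 'cimxhk'; at [23:29] match 'cimxhk', group 1 = 'cimxhk'.
Because there's exactly one group, `findall` drops the full match and keeps group 1 from each hit.

['cimxhk', 'cimxhk', 'cimxhk', 'cimxhk']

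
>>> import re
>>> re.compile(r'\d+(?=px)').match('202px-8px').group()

'202'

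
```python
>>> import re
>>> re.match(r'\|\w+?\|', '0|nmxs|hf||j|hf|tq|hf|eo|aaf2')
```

None

`match` is anchored at position 0; if the pattern doesn't fit there, it returns None.
Here the pattern fails at index 0, so the call returns None.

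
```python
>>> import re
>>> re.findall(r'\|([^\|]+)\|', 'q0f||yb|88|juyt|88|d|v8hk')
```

['yb', 'juyt', 'd']

Scanning left to right: at [4:8] match '|yb|', group 1 = 'yb'; at [10:16] match '|juyt|', group 1 = 'juyt'; at [18:21] match '|d|', group 1 = 'd'.
Because there's exactly one group, `findall` drops the full match and keeps group 1 from each hit.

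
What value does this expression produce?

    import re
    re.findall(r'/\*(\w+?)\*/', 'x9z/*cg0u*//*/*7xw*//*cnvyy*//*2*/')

['cg0u', '7xw', 'cnvyy', '2']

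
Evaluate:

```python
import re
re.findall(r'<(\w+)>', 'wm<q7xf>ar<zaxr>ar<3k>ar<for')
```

['q7xf', 'zaxr', '3k']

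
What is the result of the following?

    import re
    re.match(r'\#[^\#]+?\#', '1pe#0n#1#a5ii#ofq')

None

With `match`, the pattern is implicitly anchored at the beginning.
Here position 0 doesn't satisfy it, so the call returns None.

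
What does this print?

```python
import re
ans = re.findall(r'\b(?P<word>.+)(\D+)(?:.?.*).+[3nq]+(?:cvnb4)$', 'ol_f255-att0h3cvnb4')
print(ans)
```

[('ol_f255-at', 't')]

With 2 capturing groups, `findall` returns a 2-tuple per match.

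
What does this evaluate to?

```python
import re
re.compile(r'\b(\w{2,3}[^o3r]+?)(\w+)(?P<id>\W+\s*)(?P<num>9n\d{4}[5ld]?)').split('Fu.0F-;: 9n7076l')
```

Pattern: a word boundary (`\b`, zero-width); then 2 to 3 of a word character, then one or more of any character except [o3r] (lazy) (captured); then one or more of a word character (captured); then one or more of a non-word character, then zero or more of whitespace (captured as 'id'); then the literal '9n', then exactly 4 of a digit, then optionally one of [5ld] (captured as 'num').
Lazy quantifiers expand one character at a time until the remainder of the pattern can match.
Matches to split on: at [0:16] → 'Fu.0F-;: 9n7076l'.
`re.split` interleaves the captured-group text with the surrounding fragments.

['', 'Fu.', '0F', '-;: ', '9n7076l', '']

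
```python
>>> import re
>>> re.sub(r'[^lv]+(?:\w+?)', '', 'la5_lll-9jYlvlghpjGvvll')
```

With the lazy modifier that quantifier settles for the fewest repetitions that let the rest of the pattern succeed (the atoms after it are unaffected and can still be greedy).
Each match is replaced by ''.

'lllvlvll'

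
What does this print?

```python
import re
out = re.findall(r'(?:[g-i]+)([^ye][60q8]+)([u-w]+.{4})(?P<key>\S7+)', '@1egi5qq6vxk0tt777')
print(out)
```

[('5qq6', 'vxk0t', 't777')]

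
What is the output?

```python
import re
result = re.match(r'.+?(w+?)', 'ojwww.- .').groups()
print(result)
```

('w',)

The match spans [0:3] → 'ojw'.
Captured: group 1 = 'w'.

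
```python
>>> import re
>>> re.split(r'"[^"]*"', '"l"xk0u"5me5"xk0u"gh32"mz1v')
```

The string is cut at each match, leaving 4 pieces.

['', 'xk0u', 'xk0u', 'mz1v']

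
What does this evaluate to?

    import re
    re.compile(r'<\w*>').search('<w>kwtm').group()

'<w>'

Unlike `match`, `search` isn't anchored — it looks for the pattern anywhere in the string.
The match spans [0:3] → '<w>'.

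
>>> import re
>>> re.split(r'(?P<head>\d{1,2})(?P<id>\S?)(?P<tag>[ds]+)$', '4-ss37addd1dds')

['4-ss37addd', '1', 'd', 'ds', '']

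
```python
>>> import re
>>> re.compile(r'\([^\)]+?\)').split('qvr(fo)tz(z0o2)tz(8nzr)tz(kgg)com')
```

['qvr', 'tz', 'tz', 'tz', 'com']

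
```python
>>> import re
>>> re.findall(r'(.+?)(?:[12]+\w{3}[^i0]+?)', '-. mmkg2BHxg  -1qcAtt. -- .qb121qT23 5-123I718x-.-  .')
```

['-. mmkg', '  -', 't. -- .qb', ' 5-']

Pattern: one or more of any character (lazy) (captured); then one or more of one of [12], then exactly 3 of a word character, then one or more of any character except [i0] (lazy) (non-capturing group).
Scanning left to right: at [0:12] match '-. mmkg2BHxg', group 1 = '-. mmkg'; at [12:20] match '  -1qcAt', group 1 = '  -'; at [20:36] match 't. -- .qb121qT23', group 1 = 't. -- .qb'; at [36:45] match ' 5-123I71', group 1 = ' 5-'.
Because there's exactly one group, `findall` drops the full match and keeps group 1 from each hit.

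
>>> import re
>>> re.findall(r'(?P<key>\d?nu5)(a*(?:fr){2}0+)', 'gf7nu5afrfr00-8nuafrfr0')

[('7nu5', 'afrfr00')]

This matches optionally a digit, then the literal 'nu5' (captured as 'key'); then zero or more of the literal 'a', then the literal 'fr' repeated 2 times, then one or more of the literal '0' (captured).
Walking the string: at [2:13] match '7nu5afrfr00', groups = ('7nu5', 'afrfr00').
Multiple groups make `findall` return tuples — one 2-tuple for the one match.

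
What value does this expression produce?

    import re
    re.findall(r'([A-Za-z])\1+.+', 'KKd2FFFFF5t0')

['K']

A backreference is literal: `\1` must see the identical characters the first group matched.
Matches: at [0:12] match 'KKd2FFFFF5t0', group 1 = 'K'.
Because there's exactly one group, `findall` drops the full match and keeps group 1 from the one hit.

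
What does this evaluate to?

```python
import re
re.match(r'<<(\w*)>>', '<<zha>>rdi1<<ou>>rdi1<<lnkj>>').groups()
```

('zha',)

`re.match` only tries the pattern at the start of the string.
The match spans [0:7] → '<<zha>>'.
Captured: group 1 = 'zha'.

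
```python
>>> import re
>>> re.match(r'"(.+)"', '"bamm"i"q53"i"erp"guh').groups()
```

('bamm"i"q53"i"erp',)

The match spans [0:18] → '"bamm"i"q53"i"erp"'.
Captured: group 1 = 'bamm"i"q53"i"erp'.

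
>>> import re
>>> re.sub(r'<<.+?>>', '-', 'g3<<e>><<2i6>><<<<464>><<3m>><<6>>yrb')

'g3-----yrb'

Because the quantifier is non-greedy, it stops expanding at the earliest point where the rest of the pattern can succeed.
`sub` substitutes '-' at each match site.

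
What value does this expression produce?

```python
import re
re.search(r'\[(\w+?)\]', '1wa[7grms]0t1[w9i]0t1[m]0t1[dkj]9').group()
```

The match spans [3:10] → '[7grms]'.

'[7grms]'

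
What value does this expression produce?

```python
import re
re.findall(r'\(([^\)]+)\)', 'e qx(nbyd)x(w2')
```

['nbyd']

With a single group, `findall` returns only what that group captured — 1 item.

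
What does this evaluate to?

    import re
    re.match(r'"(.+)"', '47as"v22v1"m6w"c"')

None

`match` is anchored at position 0; if the pattern doesn't fit there, it returns None.
Here position 0 doesn't satisfy it, so the call returns None.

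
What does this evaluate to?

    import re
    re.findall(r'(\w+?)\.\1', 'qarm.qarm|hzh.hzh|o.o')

The backreference `\1` re-matches whatever the first group consumed, character for character.
Scanning left to right: at [0:9] match 'qarm.qarm', group 1 = 'qarm'; at [10:17] match 'hzh.hzh', group 1 = 'hzh'; at [18:21] match 'o.o', group 1 = 'o'.
With a single group, `findall` returns only what that group captured — 3 items.

['qarm', 'hzh', 'o']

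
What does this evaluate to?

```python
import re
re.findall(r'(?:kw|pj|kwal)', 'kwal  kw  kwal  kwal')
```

`|` is ordered: at each position the engine commits to the first alternative that works.
Walking the string: at [0:2] → 'kw'; at [6:8] → 'kw'; at [10:12] → 'kw'; at [16:18] → 'kw'.
No capturing groups, so `findall` returns the 4 full match strings.

['kw', 'kw', 'kw', 'kw']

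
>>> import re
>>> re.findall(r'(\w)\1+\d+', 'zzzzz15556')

['z']

`\1` has to match the exact text group 1 already captured.
Walking the string: at [0:10] match 'zzzzz15556', group 1 = 'z'.
`findall` collects group 1 from the one match (1 total).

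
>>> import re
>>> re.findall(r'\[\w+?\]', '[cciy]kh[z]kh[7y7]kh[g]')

['[cciy]', '[z]', '[7y7]', '[g]']

Scanning left to right: at [0:6] → '[cciy]'; at [8:11] → '[z]'; at [13:18] → '[7y7]'; at [20:23] → '[g]'.
`findall` yields the raw match text (4 of them) because the pattern has no groups.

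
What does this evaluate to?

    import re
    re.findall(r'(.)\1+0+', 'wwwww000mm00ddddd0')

`\1` has to match the exact text group 1 already captured.
Walking the string: at [0:8] match 'wwwww000', group 1 = 'w'; at [8:12] match 'mm00', group 1 = 'm'; at [12:18] match 'ddddd0', group 1 = 'd'.
With a single group, `findall` returns only what that group captured — 3 items.

['w', 'm', 'd']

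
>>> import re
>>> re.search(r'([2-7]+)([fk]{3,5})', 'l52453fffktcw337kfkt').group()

The pattern matches one or more of a character in [2-7] (captured); then 3 to 5 of one of [fk] (captured).
The match spans [1:10] → '52453fffk'.

'52453fffk'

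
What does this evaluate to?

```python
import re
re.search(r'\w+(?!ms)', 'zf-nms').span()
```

(0, 2)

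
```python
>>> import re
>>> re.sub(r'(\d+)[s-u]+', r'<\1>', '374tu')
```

'<374>'

The pattern matches one or more of a digit (captured); then one or more of a character in [s-u].
Matches: at [0:5] → '374tu'.
`\1` in the replacement pulls in group 1's text for each match.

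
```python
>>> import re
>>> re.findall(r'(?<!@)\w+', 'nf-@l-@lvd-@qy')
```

['nf', 'vd', 'y']

`(?!…)`/`(?<!…)` only lets a position through if the neighbouring text does NOT match; no characters are consumed.
Scanning left to right: at [0:2] → 'nf'; at [8:10] → 'vd'; at [13:14] → 'y'.
Since nothing is captured, `findall` lists the 3 matched substrings directly.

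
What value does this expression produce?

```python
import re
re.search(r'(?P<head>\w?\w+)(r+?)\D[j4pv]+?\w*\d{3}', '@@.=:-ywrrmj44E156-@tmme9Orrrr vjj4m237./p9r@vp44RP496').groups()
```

('ywr', 'r')

This matches optionally a word character, then one or more of a word character (captured as 'head'); then one or more of a literal 'r' (lazy) (captured); then a non-digit, then one or more of one of [j4pv] (lazy), then zero or more of a word character; then exactly 3 of a digit.
`re.search` tries every starting position until one works.
The match spans [6:18] → 'ywrrmj44E156'.
Captured: group 1 = 'ywr', group 2 = 'r'.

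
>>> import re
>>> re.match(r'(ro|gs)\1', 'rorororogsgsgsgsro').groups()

('ro',)

After group 1 captures some text, `\1` only succeeds where that same text appears again.
With `match`, the pattern is implicitly anchored at the beginning.
The match spans [0:4] → 'roro'.
Captured: group 1 = 'ro'.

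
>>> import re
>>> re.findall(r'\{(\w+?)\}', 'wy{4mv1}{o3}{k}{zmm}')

With a single group, `findall` returns only what that group captured — 4 items.

['4mv1', 'o3', 'k', 'zmm']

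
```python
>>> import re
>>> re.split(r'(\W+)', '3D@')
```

['3D', '@', '']

Pattern: one or more of a non-word character (captured).
Because the pattern has a capturing group, `split` also inserts each captured text between the pieces.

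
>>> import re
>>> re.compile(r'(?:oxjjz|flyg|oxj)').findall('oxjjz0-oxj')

Alternation tries branches left to right and keeps the first one that lets the overall match succeed at that position.
Since nothing is captured, `findall` lists the 2 matched substrings directly.

['oxjjz', 'oxj']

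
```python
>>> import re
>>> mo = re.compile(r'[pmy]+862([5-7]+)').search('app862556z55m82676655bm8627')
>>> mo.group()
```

Pattern: one or more of one of [pmy], then the literal '862'; then one or more of a character in [5-7] (captured).
Unlike `match`, `search` isn't anchored — it looks for the pattern anywhere in the string.
The match spans [1:9] → 'pp862556'.
Captured: group 1 = '556'.

'pp862556'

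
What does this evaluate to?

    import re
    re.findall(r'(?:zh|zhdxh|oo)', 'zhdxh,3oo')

['zh', 'oo']

`|` is ordered: at each position the engine commits to the first alternative that works.
Walking the string: at [0:2] → 'zh'; at [7:9] → 'oo'.
Since nothing is captured, `findall` lists the 2 matched substrings directly.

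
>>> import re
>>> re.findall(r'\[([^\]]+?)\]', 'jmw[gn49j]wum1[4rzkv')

Scanning left to right: at [3:10] match '[gn49j]', group 1 = 'gn49j'.
Because there's exactly one group, `findall` drops the full match and keeps group 1 from the one hit.

['gn49j']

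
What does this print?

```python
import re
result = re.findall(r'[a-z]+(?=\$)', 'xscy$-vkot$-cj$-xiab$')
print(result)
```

['xscy', 'vkot', 'cj', 'xiab']

Lookahead/lookbehind check context without consuming it, so the matched span excludes the asserted characters.
Walking the string: at [0:4] → 'xscy'; at [6:10] → 'vkot'; at [12:14] → 'cj'; at [16:20] → 'xiab'.
`findall` yields the raw match text (4 of them) because the pattern has no groups.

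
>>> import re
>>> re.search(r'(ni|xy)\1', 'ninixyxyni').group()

A backreference is literal: `\1` must see the identical characters the first group matched.
The match spans [0:4] → 'nini'.

'nini'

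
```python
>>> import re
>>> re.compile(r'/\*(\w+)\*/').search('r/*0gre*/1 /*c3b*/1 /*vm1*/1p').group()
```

The match spans [1:9] → '/*0gre*/'.

'/*0gre*/'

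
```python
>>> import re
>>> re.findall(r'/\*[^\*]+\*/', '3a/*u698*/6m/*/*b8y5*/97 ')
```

Scanning left to right: at [2:10] → '/*u698*/'; at [14:22] → '/*b8y5*/'.
With no groups in the pattern, `findall` gives back each whole match — 2 here.

['/*u698*/', '/*b8y5*/']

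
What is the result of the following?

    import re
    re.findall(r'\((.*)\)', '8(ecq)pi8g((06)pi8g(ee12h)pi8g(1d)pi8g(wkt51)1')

['ecq)pi8g((06)pi8g(ee12h)pi8g(1d)pi8g(wkt51']

Matches: at [1:45] match '(ecq)pi8g((06)pi8g(ee12h)pi8g(1d)pi8g(wkt51)', group 1 = 'ecq)pi8g((06)pi8g(ee12h)pi8g(1d)pi8g(wkt51'.
Because there's exactly one group, `findall` drops the full match and keeps group 1 from the one hit.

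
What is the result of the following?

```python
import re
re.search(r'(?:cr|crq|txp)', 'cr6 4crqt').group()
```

'cr'

`re.search` tries every starting position until one works.
The match spans [0:2] → 'cr'.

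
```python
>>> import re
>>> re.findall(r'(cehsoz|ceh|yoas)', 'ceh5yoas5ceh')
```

['ceh', 'yoas', 'ceh']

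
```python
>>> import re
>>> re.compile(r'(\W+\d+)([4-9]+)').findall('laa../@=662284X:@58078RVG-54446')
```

The pattern matches one or more of a non-word character, then one or more of a digit (captured); then one or more of a character in [4-9] (captured).
Matches: at [3:14] match '../@=662284', groups = ('../@=66228', '4'); at [15:22] match ':@58078', groups = (':@5807', '8'); at [25:31] match '-54446', groups = ('-5444', '6').
`findall` packs the 2 group values into a tuple for every match.

[('../@=66228', '4'), (':@5807', '8'), ('-5444', '6')]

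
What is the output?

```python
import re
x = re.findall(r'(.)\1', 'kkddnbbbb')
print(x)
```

['k', 'd', 'b', 'b']

`\1` has to match the exact text group 1 already captured.
Scanning left to right: at [0:2] match 'kk', group 1 = 'k'; at [2:4] match 'dd', group 1 = 'd'; at [5:7] match 'bb', group 1 = 'b'; at [7:9] match 'bb', group 1 = 'b'.
With a single group, `findall` returns only what that group captured — 4 items.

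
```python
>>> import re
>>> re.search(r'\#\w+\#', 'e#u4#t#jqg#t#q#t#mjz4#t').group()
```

'#u4#'

`re.search` tries every starting position until one works.
The match spans [1:5] → '#u4#'.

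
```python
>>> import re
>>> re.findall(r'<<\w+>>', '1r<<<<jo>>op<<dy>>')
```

['<<jo>>', '<<dy>>']

Scanning left to right: at [4:10] → '<<jo>>'; at [12:18] → '<<dy>>'.
`findall` yields the raw match text (2 of them) because the pattern has no groups.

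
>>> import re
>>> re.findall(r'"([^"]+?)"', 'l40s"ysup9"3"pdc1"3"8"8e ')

One capturing group, so `findall` returns just the captured substring from each match — 3 in all.

['ysup9', 'pdc1', '8']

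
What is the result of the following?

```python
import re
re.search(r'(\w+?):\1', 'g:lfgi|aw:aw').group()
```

'aw:aw'

A backreference is literal: `\1` must see the identical characters the first group matched.
`re.search` scans for the first position where the pattern succeeds.
The match spans [7:12] → 'aw:aw'.
Captured: group 1 = 'aw'.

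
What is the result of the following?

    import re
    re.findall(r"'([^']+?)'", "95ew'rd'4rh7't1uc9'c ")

['rd', 't1uc9']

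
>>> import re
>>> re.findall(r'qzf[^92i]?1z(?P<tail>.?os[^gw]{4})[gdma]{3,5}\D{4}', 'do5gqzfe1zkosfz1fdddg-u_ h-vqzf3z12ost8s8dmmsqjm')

Pattern: the literal 'qzf', then optionally any character except [92i], then the literal '1z'; then optionally any character, then the literal 'os', then exactly 4 of any character except [gw] (captured as 'tail'); then 3 to 5 of one of [gdma], then exactly 4 of a non-digit.
Scanning left to right: at [4:25] match 'qzfe1zkosfz1fdddg-u_ ', group 1 = 'kosfz1f'.
Because there's exactly one group, `findall` drops the full match and keeps group 1 from the one hit.

['kosfz1f']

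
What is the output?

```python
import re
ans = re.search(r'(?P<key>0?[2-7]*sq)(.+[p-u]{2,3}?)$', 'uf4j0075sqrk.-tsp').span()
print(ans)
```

(5, 17)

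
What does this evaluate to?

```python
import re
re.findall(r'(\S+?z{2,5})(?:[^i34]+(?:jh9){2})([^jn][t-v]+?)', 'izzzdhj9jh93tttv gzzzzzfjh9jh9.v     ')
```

[('gzzzzz', '.v')]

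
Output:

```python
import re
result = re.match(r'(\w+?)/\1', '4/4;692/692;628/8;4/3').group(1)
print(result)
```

4

A backreference is literal: `\1` must see the identical characters the first group matched.
`match` is anchored at position 0; if the pattern doesn't fit there, it returns None.
The match spans [0:3] → '4/4'.
Captured: group 1 = '4'.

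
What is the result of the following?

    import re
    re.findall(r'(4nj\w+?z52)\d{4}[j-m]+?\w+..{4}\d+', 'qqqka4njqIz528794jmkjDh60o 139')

['4njqIz52']

Pattern: the literal '4nj', then one or more of a word character (lazy), then the literal 'z52' (captured); then exactly 4 of a digit, then one or more of a character in [j-m] (lazy), then one or more of a word character; then any character, then exactly 4 of any character, then one or more of a digit.
One capturing group, so `findall` returns just the captured substring from the one match — 1 in all.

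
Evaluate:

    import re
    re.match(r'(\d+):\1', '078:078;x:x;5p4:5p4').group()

'078:078'

With `match`, the pattern is implicitly anchored at the beginning.
The match spans [0:7] → '078:078'.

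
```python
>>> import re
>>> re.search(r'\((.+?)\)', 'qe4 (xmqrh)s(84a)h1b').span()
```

(4, 11)

Because the quantifier is non-greedy, it stops expanding at the earliest point where the rest of the pattern can succeed.
`search` walks the string left to right and returns the first match it finds.
The match spans [4:11] → '(xmqrh)'.
Captured: group 1 = 'xmqrh'.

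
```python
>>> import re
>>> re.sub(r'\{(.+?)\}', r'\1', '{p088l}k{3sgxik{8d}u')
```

'p088lk3sgxik{8du'

Matches: at [0:7] → '{p088l}'; at [8:19] → '{3sgxik{8d}'.
The replacement refers to a captured group, so each match is rewritten using its own captured text.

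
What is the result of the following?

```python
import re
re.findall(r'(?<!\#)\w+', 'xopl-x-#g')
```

`(?!…)`/`(?<!…)` only lets a position through if the neighbouring text does NOT match; no characters are consumed.
No capturing groups, so `findall` returns the 2 full match strings.

['xopl', 'x']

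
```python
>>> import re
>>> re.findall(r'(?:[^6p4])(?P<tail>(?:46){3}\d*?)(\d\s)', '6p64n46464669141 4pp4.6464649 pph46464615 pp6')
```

[('4646466914', '1 '), ('4646461', '5 ')]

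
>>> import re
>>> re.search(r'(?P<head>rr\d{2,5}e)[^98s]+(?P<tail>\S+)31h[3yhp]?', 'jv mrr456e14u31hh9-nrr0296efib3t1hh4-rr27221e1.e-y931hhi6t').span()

The pattern matches the literal 'rr', then 2 to 5 of a digit, then the literal 'e' (captured as 'head'); then one or more of any character except [98s]; then one or more of a non-whitespace character (captured as 'tail'); then the literal '31h', then optionally one of [3yhp].
`search` walks the string left to right and returns the first match it finds.
The match spans [4:55] → 'rr456e14u31hh9-nrr0296efib3t1hh4-rr27221e1.e-y931hh'.
Captured: group 1 = 'rr456e', group 2 = '9-nrr0296efib3t1hh4-rr27221e1.e-y9'.

(4, 55)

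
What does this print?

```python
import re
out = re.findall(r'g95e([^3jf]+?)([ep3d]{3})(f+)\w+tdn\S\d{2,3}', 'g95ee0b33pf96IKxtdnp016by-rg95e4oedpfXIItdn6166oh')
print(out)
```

[('e0b', '33p', 'f'), ('4o', 'edp', 'f')]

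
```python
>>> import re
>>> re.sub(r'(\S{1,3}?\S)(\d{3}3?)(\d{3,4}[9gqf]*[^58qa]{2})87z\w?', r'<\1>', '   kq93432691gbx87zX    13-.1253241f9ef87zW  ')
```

The pattern matches 1 to 3 of a non-whitespace character (lazy), then a non-whitespace character (captured); then exactly 3 of a digit, then optionally a literal '3' (captured); then 3 to 4 of a digit, then zero or more of one of [9gqf], then exactly 2 of any character except [58qa] (captured); then the literal '87z', then optionally a word character.
Matches: at [3:20] → 'kq93432691gbx87zX'; at [24:43] → '13-.1253241f9ef87zW'.
Each match is replaced using the text its own group 1 captured.

'   <kq>    <13-.>  '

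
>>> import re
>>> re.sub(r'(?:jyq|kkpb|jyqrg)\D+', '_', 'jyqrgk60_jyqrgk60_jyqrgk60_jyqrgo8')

'_60__60__60__8'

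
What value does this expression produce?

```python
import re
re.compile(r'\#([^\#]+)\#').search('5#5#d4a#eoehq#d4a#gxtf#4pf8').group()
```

The match spans [1:4] → '#5#'.

'#5#'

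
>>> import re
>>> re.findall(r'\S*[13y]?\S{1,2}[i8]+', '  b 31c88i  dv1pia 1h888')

With no groups in the pattern, `findall` gives back each whole match — 3 here.

['31c88i', 'dv1pi', '1h888']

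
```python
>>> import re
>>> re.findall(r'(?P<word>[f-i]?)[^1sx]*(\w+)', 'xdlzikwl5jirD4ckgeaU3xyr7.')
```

[('', 'xdlzikwl5jirD4ckgeaU3xyr7')]

The pattern matches optionally a character in [f-i] (captured as 'word'); then zero or more of any character except [1sx]; then one or more of a word character (captured).
Scanning left to right: at [0:25] match 'xdlzikwl5jirD4ckgeaU3xyr7', groups = ('', 'xdlzikwl5jirD4ckgeaU3xyr7').
2 groups means the one result is a tuple of 2 captured strings — 1 here.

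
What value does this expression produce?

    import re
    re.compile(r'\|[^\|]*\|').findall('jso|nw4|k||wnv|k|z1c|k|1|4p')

['|nw4|', '||', '|k|', '|k|']

`findall` yields the raw match text (4 of them) because the pattern has no groups.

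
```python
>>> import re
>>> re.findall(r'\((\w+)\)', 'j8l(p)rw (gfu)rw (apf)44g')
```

['p', 'gfu', 'apf']

Scanning left to right: at [3:6] match '(p)', group 1 = 'p'; at [9:14] match '(gfu)', group 1 = 'gfu'; at [17:22] match '(apf)', group 1 = 'apf'.
With a single group, `findall` returns only what that group captured — 3 items.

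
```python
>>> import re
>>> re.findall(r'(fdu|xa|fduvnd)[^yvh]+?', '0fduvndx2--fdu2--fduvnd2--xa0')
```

['fduvnd', 'fdu', 'fduvnd', 'xa']

Because there's exactly one group, `findall` drops the full match and keeps group 1 from each hit.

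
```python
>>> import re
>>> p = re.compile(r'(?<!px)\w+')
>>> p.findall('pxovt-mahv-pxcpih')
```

A negative assertion filters positions out without eating any characters.
Walking the string: at [0:5] → 'pxovt'; at [6:10] → 'mahv'; at [11:17] → 'pxcpih'.
`findall` yields the raw match text (3 of them) because the pattern has no groups.

['pxovt', 'mahv', 'pxcpih']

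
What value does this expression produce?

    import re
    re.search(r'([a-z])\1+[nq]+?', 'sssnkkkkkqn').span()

The backreference `\1` re-matches whatever the first group consumed, character for character.
The match spans [0:4] → 'sssn'.

(0, 4)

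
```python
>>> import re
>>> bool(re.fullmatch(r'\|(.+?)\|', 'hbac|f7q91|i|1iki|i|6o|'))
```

For `fullmatch`, every character of the input must be accounted for by the pattern.
Here there's no way to consume every character, so the call returns None, and `bool(None)` is False.

False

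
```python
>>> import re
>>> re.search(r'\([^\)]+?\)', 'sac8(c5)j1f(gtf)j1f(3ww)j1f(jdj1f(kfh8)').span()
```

(4, 8)

`re.search` tries every starting position until one works.
The match spans [4:8] → '(c5)'.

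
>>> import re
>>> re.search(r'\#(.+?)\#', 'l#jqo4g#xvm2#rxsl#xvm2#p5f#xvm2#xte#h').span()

A `+?`/`*?`/`{m,n}?` starts at its minimum and grows only as far as needed for what follows to match.
`search` walks the string left to right and returns the first match it finds.
The match spans [1:8] → '#jqo4g#'.
Captured: group 1 = 'jqo4g'.

(1, 8)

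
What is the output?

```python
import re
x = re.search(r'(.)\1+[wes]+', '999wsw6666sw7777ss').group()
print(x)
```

A backreference is literal: `\1` must see the identical characters the first group matched.
`re.search` scans for the first position where the pattern succeeds.
The match spans [0:6] → '999wsw'.
Captured: group 1 = '9'.

999wsw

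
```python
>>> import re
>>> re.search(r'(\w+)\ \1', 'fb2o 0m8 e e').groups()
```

('e',)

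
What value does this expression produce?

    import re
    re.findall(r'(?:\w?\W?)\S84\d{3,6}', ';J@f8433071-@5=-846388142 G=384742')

['J@f8433071', '5=-84638814', 'G=384742']

The pattern matches optionally a word character, then optionally a non-word character (non-capturing group); then a non-whitespace character, then the literal '84', then 3 to 6 of a digit.
Walking the string: at [1:11] → 'J@f8433071'; at [13:24] → '5=-84638814'; at [26:34] → 'G=384742'.
`findall` yields the raw match text (3 of them) because the pattern has no groups.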